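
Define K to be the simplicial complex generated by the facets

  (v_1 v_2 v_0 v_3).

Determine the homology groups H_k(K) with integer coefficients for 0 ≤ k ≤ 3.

H_0 = Z,  H_1 = 0,  H_2 = 0,  H_3 = 0.

Order the vertices as v_0 < v_1 < v_2 < v_3. Listing each simplex with vertices in this order, K has dimension 3 with simplices:

  0-simplices (4): [v_0], [v_1], [v_2], [v_3]
  1-simplices (6): [v_0,v_1], [v_0,v_2], [v_0,v_3], [v_1,v_2], [v_1,v_3], [v_2,v_3]
  2-simplices (4): [v_0,v_1,v_2], [v_0,v_1,v_3], [v_0,v_2,v_3], [v_1,v_2,v_3]
  3-simplices (1): [v_0,v_1,v_2,v_3]

Hence C_0 ≅ Z^4, C_1 ≅ Z^6, C_2 ≅ Z^4, C_3 ≅ Z^1.

∂_1: C_1 → C_0 maps an edge to its endpoints' difference, ∂[p,q] = q − p. For instance
  ∂[v_0,v_2] = [v_2] − [v_0].
This gives a 4×6 integer matrix of rank 3; reducing to Smith normal form yields diagonal entries (1,1,1).

∂_2: C_2 → C_1 acts by ∂[p,q,r] = [q,r] − [p,r] + [p,q]. For instance
  ∂[v_0,v_1,v_2] = [v_1,v_2] − [v_0,v_2] + [v_0,v_1],
  ∂[v_1,v_2,v_3] = [v_2,v_3] − [v_1,v_3] + [v_1,v_2].
The 6×4 boundary matrix has rank 3 and Smith normal form diag(1,1,1).

The boundary map ∂_3: C_3 → C_2 sends each 3-simplex σ to the alternating sum Σ_i (−1)^i (σ with its i-th vertex removed). For instance
  ∂[v_0,v_1,v_2,v_3] = [v_1,v_2,v_3] − [v_0,v_2,v_3] + [v_0,v_1,v_3] − [v_0,v_1,v_2].
As a 4×1 matrix over Z this has rank 1, with invariant factors (1).

From H_k ≅ ker(∂_k) / im(∂_{k+1}) we obtain:

  H_0: rank C_0 − rank ∂_1 = 4 − 3 = 1, and the invariant factors of ∂_1 are all 1, so H_0 = Z.
  H_1: rank ker ∂_1 − rank ∂_2 = (6 − 3) − 3 = 0, and the invariant factors of ∂_2 are all 1, so H_1 = 0.
  H_2: rank ker ∂_2 − rank ∂_3 = (4 − 3) − 1 = 0, and the invariant factors of ∂_3 are all 1, so H_2 = 0.
  H_3: rank ker ∂_3 − rank ∂_4 = (1 − 1) − 0 = 0, and there is no ∂_4, so H_3 = 0.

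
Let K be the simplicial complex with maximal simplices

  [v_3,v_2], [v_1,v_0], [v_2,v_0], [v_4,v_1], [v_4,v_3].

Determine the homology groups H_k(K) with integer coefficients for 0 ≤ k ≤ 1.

H_0 ≅ Z,  H_1 ≅ Z.

K has 5 vertices, 5 edges.
rank ∂_0 = 0, rank ∂_1 = 4 ⇒ b_0 = 5 − 0 − 4 = 1; all invariant factors of ∂_1 are 1 so no torsion. So H_0 = Z.
rank ∂_1 = 4, rank ∂_2 = 0 ⇒ b_1 = 5 − 4 − 0 = 1. So H_1 = Z.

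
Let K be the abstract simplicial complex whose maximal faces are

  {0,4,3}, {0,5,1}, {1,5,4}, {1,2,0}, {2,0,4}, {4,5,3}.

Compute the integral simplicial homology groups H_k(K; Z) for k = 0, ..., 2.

Fix the vertex order 0 < 1 < 2 < 3 < 4 < 5 and write every simplex with vertices in increasing order. Then dim K = 2 and the simplices of K are:

  0-simplices (6): [0], [1], [2], [3], [4], [5]
  1-simplices (12): [0,1], [0,2], [0,3], [0,4], [0,5], [1,2], [1,4], [1,5], [2,4], [3,4], [3,5], [4,5]
  2-simplices (6): [0,1,2], [0,1,5], [0,2,4], [0,3,4], [1,4,5], [3,4,5]

so the chain groups are C_0 ≅ Z^6, C_1 ≅ Z^12, C_2 ≅ Z^6.

∂_1: C_1 → C_0 is given by ∂[p,q] = [q] − [p]. For instance
  ∂[1,4] = [4] − [1].
The 6×12 boundary matrix has rank 5 and Smith normal form diag(1,1,1,1,1).

∂_2: C_2 → C_1 acts by ∂[p,q,r] = [q,r] − [p,r] + [p,q]. For instance
  ∂[0,2,4] = [2,4] − [0,4] + [0,2],
  ∂[3,4,5] = [4,5] − [3,5] + [3,4].
As a 12×6 matrix over Z this has rank 6, with invariant factors (1,1,1,1,1,1).

From H_k ≅ ker(∂_k) / im(∂_{k+1}) we obtain:

  H_0: rank C_0 − rank ∂_1 = 6 − 5 = 1, and the invariant factors of ∂_1 are all 1, so H_0 ≅ Z.
  H_1: rank ker ∂_1 − rank ∂_2 = (12 − 5) − 6 = 1, and the invariant factors of ∂_2 are all 1, so H_1 ≅ Z.
  H_2: rank ker ∂_2 − rank ∂_3 = (6 − 6) − 0 = 0, and there is no ∂_3, so H_2 ≅ 0.

H_0 ≅ Z,  H_1 ≅ Z,  H_2 = 0.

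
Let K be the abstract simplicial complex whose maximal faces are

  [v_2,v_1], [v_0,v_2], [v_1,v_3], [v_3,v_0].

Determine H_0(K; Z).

Take the total order v_0 < v_1 < v_2 < v_3 on the vertex set. Then K (dimension 1) consists of the simplices:

  0-simplices (4): [v_0], [v_1], [v_2], [v_3]
  1-simplices (4): [v_0,v_2], [v_0,v_3], [v_1,v_2], [v_1,v_3]

giving chain groups C_0 ≅ Z^4, C_1 ≅ Z^4.

Boundary ∂_1: C_1 → C_0 is given by ∂[p,q] = [q] − [p]. For instance
  ∂[v_1,v_3] = [v_3] − [v_1].
The 4×4 boundary matrix has rank 3 and Smith normal form diag(1,1,1).

Now H_k = ker ∂_k / im ∂_{k+1}, so:

  H_0: rank C_0 − rank ∂_1 = 4 − 3 = 1, and the invariant factors of ∂_1 are all 1, so H_0 ≅ Z.

H_0 ≅ Z.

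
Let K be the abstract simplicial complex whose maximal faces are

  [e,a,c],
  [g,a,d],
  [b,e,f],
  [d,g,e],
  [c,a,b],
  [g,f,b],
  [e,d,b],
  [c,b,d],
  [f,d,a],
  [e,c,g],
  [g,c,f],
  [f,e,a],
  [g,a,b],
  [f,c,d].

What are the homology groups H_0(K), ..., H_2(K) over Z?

Order the vertices as a < b < c < d < e < f < g. Listing each simplex with vertices in this order, K has dimension 2 with simplices:

  0-simplices (7): a, b, c, d, e, f, g
  1-simplices (21): ab, ac, ad, ae, af, ag, bc, bd, be, bf, bg, cd, ce, cf, cg, de, df, dg, ef, eg, fg
  2-simplices (14): abc, abg, ace, adf, adg, aef, bcd, bde, bef, bfg, cdf, ceg, cfg, deg

giving chain groups C_0 ≅ Z^7, C_1 ≅ Z^21, C_2 ≅ Z^14.

The boundary map ∂_1: C_1 → C_0 maps an edge to its endpoints' difference, ∂[p,q] = q − p.
The 7×21 boundary matrix has rank 6 and Smith normal form diag(1,1,1,1,1,1).

∂_2: C_2 → C_1 maps a triangle to the signed sum of its edges. For instance
  ∂ace = ce − ae + ac,
  ∂abg = bg − ag + ab.
As a 21×14 matrix over Z this has rank 13, with invariant factors (1,1,1,1,1,1,1,1,1,1,1,1,1).

Now H_k = ker ∂_k / im ∂_{k+1}, so:

  H_0: rank C_0 − rank ∂_1 = 7 − 6 = 1, and the invariant factors of ∂_1 are all 1, so H_0 ≅ Z.
  H_1: rank ker ∂_1 − rank ∂_2 = (21 − 6) − 13 = 2, and the invariant factors of ∂_2 are all 1, so H_1 ≅ Z^2.
  H_2: rank ker ∂_2 − rank ∂_3 = (14 − 13) − 0 = 1, and there is no ∂_3, so H_2 ≅ Z.

H_0 ≅ Z,  H_1 ≅ Z^2,  H_2 ≅ Z.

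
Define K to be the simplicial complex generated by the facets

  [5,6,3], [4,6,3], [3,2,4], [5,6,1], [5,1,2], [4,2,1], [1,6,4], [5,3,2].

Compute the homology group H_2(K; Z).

Take the total order 1 < 2 < 3 < 4 < 5 < 6 on the vertex set. Then K (dimension 2) consists of the simplices:

  0-simplices (6): [1], [2], [3], [4], [5], [6]
  1-simplices (12): [1,2], [1,4], [1,5], [1,6], [2,3], [2,4], [2,5], [3,4], [3,5], [3,6], [4,6], [5,6]
  2-simplices (8): [1,2,4], [1,2,5], [1,4,6], [1,5,6], [2,3,4], [2,3,5], [3,4,6], [3,5,6]

giving chain groups C_0 ≅ Z^6, C_1 ≅ Z^12, C_2 ≅ Z^8.

The boundary map ∂_1: C_1 → C_0 maps an edge to its endpoints' difference, ∂[p,q] = q − p. For instance
  ∂[4,6] = [6] − [4].
As a 6×12 matrix over Z this has rank 5, with invariant factors (1,1,1,1,1).

∂_2: C_2 → C_1 sends each 2-simplex [p,q,r] to [q,r] − [p,r] + [p,q]. For instance
  ∂[1,2,5] = [2,5] − [1,5] + [1,2],
  ∂[1,4,6] = [4,6] − [1,6] + [1,4].
The 12×8 boundary matrix has rank 7 and Smith normal form diag(1,1,1,1,1,1,1).

Now H_k = ker ∂_k / im ∂_{k+1}, so:

  H_2: rank ker ∂_2 − rank ∂_3 = (8 − 7) − 0 = 1, and there is no ∂_3, so H_2 ≅ Z.

H_2 ≅ Z.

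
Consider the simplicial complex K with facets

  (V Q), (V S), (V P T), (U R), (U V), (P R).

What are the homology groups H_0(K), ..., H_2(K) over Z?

H_0 = Z,  H_1 = Z,  H_2 = 0.

Fix the vertex order P < Q < R < S < T < U < V and write every simplex with vertices in increasing order. Then dim K = 2 and the simplices of K are:

  0-simplices (7): P, Q, R, S, T, U, V
  1-simplices (8): PR, PT, PV, QV, RU, SV, TV, UV
  2-simplices (1): PTV

Hence C_0 ≅ Z^7, C_1 ≅ Z^8, C_2 ≅ Z^1.

Boundary ∂_1: C_1 → C_0 maps an edge to its endpoints' difference, ∂[p,q] = q − p.
As a 7×8 matrix over Z this has rank 6, with invariant factors (1,1,1,1,1,1).

∂_2: C_2 → C_1 sends each 2-simplex [p,q,r] to [q,r] − [p,r] + [p,q]. For instance
  ∂PTV = TV − PV + PT.
The 8×1 boundary matrix has rank 1 and Smith normal form diag(1).

Now H_k = ker ∂_k / im ∂_{k+1}, so:

  H_0: rank C_0 − rank ∂_1 = 7 − 6 = 1, and the invariant factors of ∂_1 are all 1, so H_0 = Z.
  H_1: rank ker ∂_1 − rank ∂_2 = (8 − 6) − 1 = 1, and the invariant factors of ∂_2 are all 1, so H_1 = Z.
  H_2: rank ker ∂_2 − rank ∂_3 = (1 − 1) − 0 = 0, and there is no ∂_3, so H_2 = 0.

As a check, the Euler characteristic is 7 − 8 + 1 = 0, which agrees with 1 − 1 + 0 = 0.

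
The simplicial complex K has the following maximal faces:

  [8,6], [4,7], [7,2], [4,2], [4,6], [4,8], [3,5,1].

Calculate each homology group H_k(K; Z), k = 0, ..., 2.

H_0 ≅ Z^2,  H_1 ≅ Z^2,  H_2 = 0.

Fix the vertex order 1 < 2 < 3 < 4 < 5 < 6 < 7 < 8 and write every simplex with vertices in increasing order. Then dim K = 2 and the simplices of K are:

  0-simplices (8): [1], [2], [3], [4], [5], [6], [7], [8]
  1-simplices (9): [1,3], [1,5], [2,4], [2,7], [3,5], [4,6], [4,7], [4,8], [6,8]
  2-simplices (1): [1,3,5]

Hence C_0 ≅ Z^8, C_1 ≅ Z^9, C_2 ≅ Z^1.

∂_1: C_1 → C_0 is given by ∂[p,q] = [q] − [p].
The 8×9 boundary matrix has rank 6 and Smith normal form diag(1,1,1,1,1,1).

Boundary ∂_2: C_2 → C_1 acts by ∂[p,q,r] = [q,r] − [p,r] + [p,q]. For instance
  ∂[1,3,5] = [3,5] − [1,5] + [1,3].
The resulting 9×1 matrix has rank 1, and its Smith normal form has invariant factors (1).

Computing H_k = (kernel of ∂_k) / (image of ∂_{k+1}):

  H_0: rank C_0 − rank ∂_1 = 8 − 6 = 2, and the invariant factors of ∂_1 are all 1, so H_0 = Z^2.
  H_1: rank ker ∂_1 − rank ∂_2 = (9 − 6) − 1 = 2, and the invariant factors of ∂_2 are all 1, so H_1 = Z^2.
  H_2: rank ker ∂_2 − rank ∂_3 = (1 − 1) − 0 = 0, and there is no ∂_3, so H_2 = 0.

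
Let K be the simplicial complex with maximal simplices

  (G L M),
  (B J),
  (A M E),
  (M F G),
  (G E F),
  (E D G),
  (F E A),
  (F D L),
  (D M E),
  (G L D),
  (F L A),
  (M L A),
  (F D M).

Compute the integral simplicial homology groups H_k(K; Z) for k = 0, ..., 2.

H_0 ≅ Z^2,  H_1 ≅ Z_2,  H_2 = 0.

We work with the vertex ordering A < B < D < E < F < G < J < L < M. The simplices of K, each written with vertices in increasing order, are:

  0-simplices (9): A, B, D, E, F, G, J, L, M
  1-simplices (19): AE, AF, AL, AM, BJ, DE, DF, DG, DL, DM, EF, EG, EM, FG, FL, FM, GL, GM, LM
  2-simplices (12): AEF, AEM, AFL, ALM, DEG, DEM, DFL, DFM, DGL, EFG, FGM, GLM

Hence C_0 ≅ Z^9, C_1 ≅ Z^19, C_2 ≅ Z^12.

Boundary ∂_1: C_1 → C_0 is given by ∂[p,q] = [q] − [p].
As a 9×19 matrix over Z this has rank 7, with invariant factors (1,1,1,1,1,1,1).

∂_2: C_2 → C_1 acts by ∂[p,q,r] = [q,r] − [p,r] + [p,q]. For instance
  ∂DFM = FM − DM + DF,
  ∂DFL = FL − DL + DF.
The 19×12 boundary matrix has rank 12 and Smith normal form diag(1,1,1,1,1,1,1,1,1,1,1,2).

Computing H_k = (kernel of ∂_k) / (image of ∂_{k+1}):

  H_0: rank C_0 − rank ∂_1 = 9 − 7 = 2, and the invariant factors of ∂_1 are all 1, so H_0 = Z^2.
  H_1: rank ker ∂_1 − rank ∂_2 = (19 − 7) − 12 = 0, and ∂_2 has invariant factor 2 > 1, so H_1 = Z_2.
  H_2: rank ker ∂_2 − rank ∂_3 = (12 − 12) − 0 = 0, and there is no ∂_3, so H_2 = 0.

(K is a triangulation of the disjoint union of the real projective plane RP^2 and the 1-simplex.)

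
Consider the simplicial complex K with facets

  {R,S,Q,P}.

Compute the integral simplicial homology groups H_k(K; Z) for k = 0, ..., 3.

Fix the vertex order P < Q < R < S and write every simplex with vertices in increasing order. Then dim K = 3 and the simplices of K are:

  0-simplices (4): P, Q, R, S
  1-simplices (6): PQ, PR, PS, QR, QS, RS
  2-simplices (4): PQR, PQS, PRS, QRS
  3-simplices (1): PQRS

giving chain groups C_0 ≅ Z^4, C_1 ≅ Z^6, C_2 ≅ Z^4, C_3 ≅ Z^1.

The boundary map ∂_1: C_1 → C_0 sends each edge [p,q] (with p < q) to q − p. For instance
  ∂QS = S − Q.
The resulting 4×6 matrix has rank 3, and its Smith normal form has invariant factors (1,1,1).

The boundary map ∂_2: C_2 → C_1 maps a triangle to the signed sum of its edges. For instance
  ∂PRS = RS − PS + PR,
  ∂QRS = RS − QS + QR.
This gives a 6×4 integer matrix of rank 3; reducing to Smith normal form yields diagonal entries (1,1,1).

The boundary map ∂_3: C_3 → C_2 sends each 3-simplex σ to the alternating sum Σ_i (−1)^i (σ with its i-th vertex removed). For instance
  ∂PQRS = QRS − PRS + PQS − PQR.
The resulting 4×1 matrix has rank 1, and its Smith normal form has invariant factors (1).

Reading off H_k = ker ∂_k / im ∂_{k+1}:

  H_0: rank C_0 − rank ∂_1 = 4 − 3 = 1, and the invariant factors of ∂_1 are all 1, so H_0 ≅ Z.
  H_1: rank ker ∂_1 − rank ∂_2 = (6 − 3) − 3 = 0, and the invariant factors of ∂_2 are all 1, so H_1 ≅ 0.
  H_2: rank ker ∂_2 − rank ∂_3 = (4 − 3) − 1 = 0, and the invariant factors of ∂_3 are all 1, so H_2 ≅ 0.
  H_3: rank ker ∂_3 − rank ∂_4 = (1 − 1) − 0 = 0, and there is no ∂_4, so H_3 ≅ 0.

H_0 = Z,  H_1 = 0,  H_2 = 0,  H_3 = 0.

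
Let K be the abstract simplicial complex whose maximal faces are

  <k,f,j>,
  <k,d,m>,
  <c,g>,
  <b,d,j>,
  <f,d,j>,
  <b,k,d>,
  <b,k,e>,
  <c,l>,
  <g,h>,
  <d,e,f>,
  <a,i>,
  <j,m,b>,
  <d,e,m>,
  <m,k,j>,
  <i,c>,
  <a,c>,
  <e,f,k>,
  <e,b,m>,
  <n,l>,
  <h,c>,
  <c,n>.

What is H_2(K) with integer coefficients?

K has 14 vertices, 27 edges, 12 triangles.
rank ∂_2 = 12, rank ∂_3 = 0 ⇒ b_2 = 12 − 12 − 0 = 0. So H_2 ≅ 0.

H_2 = 0.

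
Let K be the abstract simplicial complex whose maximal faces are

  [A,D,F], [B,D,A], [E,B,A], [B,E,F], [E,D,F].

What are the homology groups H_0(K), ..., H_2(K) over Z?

We work with the vertex ordering A < B < D < E < F. The simplices of K, each written with vertices in increasing order, are:

  0-simplices (5): A, B, D, E, F
  1-simplices (10): AB, AD, AE, AF, BD, BE, BF, DE, DF, EF
  2-simplices (5): ABD, ABE, ADF, BEF, DEF

Hence C_0 ≅ Z^5, C_1 ≅ Z^10, C_2 ≅ Z^5.

The boundary map ∂_1: C_1 → C_0 maps an edge to its endpoints' difference, ∂[p,q] = q − p.
As a 5×10 matrix over Z this has rank 4, with invariant factors (1,1,1,1).

The boundary map ∂_2: C_2 → C_1 sends each 2-simplex [p,q,r] to [q,r] − [p,r] + [p,q]. For instance
  ∂ADF = DF − AF + AD,
  ∂ABD = BD − AD + AB.
The resulting 10×5 matrix has rank 5, and its Smith normal form has invariant factors (1,1,1,1,1).

Computing H_k = (kernel of ∂_k) / (image of ∂_{k+1}):

  H_0: rank C_0 − rank ∂_1 = 5 − 4 = 1, and the invariant factors of ∂_1 are all 1, so H_0 ≅ Z.
  H_1: rank ker ∂_1 − rank ∂_2 = (10 − 4) − 5 = 1, and the invariant factors of ∂_2 are all 1, so H_1 ≅ Z.
  H_2: rank ker ∂_2 − rank ∂_3 = (5 − 5) − 0 = 0, and there is no ∂_3, so H_2 ≅ 0.

As a check, the Euler characteristic is 5 − 10 + 5 = 0, which agrees with 1 − 1 + 0 = 0.

H_0 ≅ Z,  H_1 ≅ Z,  H_2 = 0.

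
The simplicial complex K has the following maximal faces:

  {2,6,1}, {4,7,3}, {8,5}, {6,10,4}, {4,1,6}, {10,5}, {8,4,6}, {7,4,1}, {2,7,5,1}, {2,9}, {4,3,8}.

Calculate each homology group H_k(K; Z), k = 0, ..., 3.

H_0 ≅ Z,  H_1 ≅ Z^2,  H_2 = 0,  H_3 = 0.

K has 10 vertices, 21 edges, 11 triangles, 1 3-simplex.
rank ∂_0 = 0, rank ∂_1 = 9 ⇒ b_0 = 10 − 0 − 9 = 1; all invariant factors of ∂_1 are 1 so no torsion. So H_0 ≅ Z.
rank ∂_1 = 9, rank ∂_2 = 10 ⇒ b_1 = 21 − 9 − 10 = 2; all invariant factors of ∂_2 are 1 so no torsion. So H_1 ≅ Z^2.
rank ∂_2 = 10, rank ∂_3 = 1 ⇒ b_2 = 11 − 10 − 1 = 0; all invariant factors of ∂_3 are 1 so no torsion. So H_2 ≅ 0.
rank ∂_3 = 1, rank ∂_4 = 0 ⇒ b_3 = 1 − 1 − 0 = 0. So H_3 ≅ 0.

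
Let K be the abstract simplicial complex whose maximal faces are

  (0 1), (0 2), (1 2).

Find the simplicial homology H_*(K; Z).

H_0 ≅ Z,  H_1 ≅ Z.

K has 3 vertices, 3 edges.
rank ∂_0 = 0, rank ∂_1 = 2 ⇒ b_0 = 3 − 0 − 2 = 1; all invariant factors of ∂_1 are 1 so no torsion. So H_0 ≅ Z.
rank ∂_1 = 2, rank ∂_2 = 0 ⇒ b_1 = 3 − 2 − 0 = 1. So H_1 ≅ Z.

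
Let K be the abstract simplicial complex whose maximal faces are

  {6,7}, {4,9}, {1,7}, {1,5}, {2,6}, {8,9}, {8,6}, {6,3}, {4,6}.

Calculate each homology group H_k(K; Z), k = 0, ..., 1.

H_0 ≅ Z,  H_1 ≅ Z.

Order the vertices as 1 < 2 < 3 < 4 < 5 < 6 < 7 < 8 < 9. Listing each simplex with vertices in this order, K has dimension 1 with simplices:

  0-simplices (9): [1], [2], [3], [4], [5], [6], [7], [8], [9]
  1-simplices (9): [1,5], [1,7], [2,6], [3,6], [4,6], [4,9], [6,7], [6,8], [8,9]

Hence C_0 ≅ Z^9, C_1 ≅ Z^9.

The boundary map ∂_1: C_1 → C_0 maps an edge to its endpoints' difference, ∂[p,q] = q − p.
This gives a 9×9 integer matrix of rank 8; reducing to Smith normal form yields diagonal entries (1,1,1,1,1,1,1,1).

Now H_k = ker ∂_k / im ∂_{k+1}, so:

  H_0: rank C_0 − rank ∂_1 = 9 − 8 = 1, and the invariant factors of ∂_1 are all 1, so H_0 ≅ Z.
  H_1: rank ker ∂_1 − rank ∂_2 = (9 − 8) − 0 = 1, and there is no ∂_2, so H_1 ≅ Z.

As a check, the Euler characteristic is 9 − 9 = 0, which agrees with 1 − 1 = 0.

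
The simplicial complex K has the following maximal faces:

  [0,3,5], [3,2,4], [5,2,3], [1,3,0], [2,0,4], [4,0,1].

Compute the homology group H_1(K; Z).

H_1 = Z.

K has 6 vertices, 12 edges, 6 triangles.
rank ∂_1 = 5, rank ∂_2 = 6 ⇒ b_1 = 12 − 5 − 6 = 1; all invariant factors of ∂_2 are 1 so no torsion. So H_1 = Z.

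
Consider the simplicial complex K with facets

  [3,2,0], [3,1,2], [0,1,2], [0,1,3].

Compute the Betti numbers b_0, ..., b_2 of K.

b_0 = 1, b_1 = 0, b_2 = 1.

Fix the vertex order 0 < 1 < 2 < 3 and write every simplex with vertices in increasing order. Then dim K = 2 and the simplices of K are:

  0-simplices (4): [0], [1], [2], [3]
  1-simplices (6): [0,1], [0,2], [0,3], [1,2], [1,3], [2,3]
  2-simplices (4): [0,1,2], [0,1,3], [0,2,3], [1,2,3]

giving chain groups C_0 ≅ Z^4, C_1 ≅ Z^6, C_2 ≅ Z^4.

The boundary map ∂_1: C_1 → C_0 is given by ∂[p,q] = [q] − [p].
As a 4×6 matrix over Z this has rank 3, with invariant factors (1,1,1).

∂_2: C_2 → C_1 sends each 2-simplex [p,q,r] to [q,r] − [p,r] + [p,q]. For instance
  ∂[0,1,2] = [1,2] − [0,2] + [0,1],
  ∂[1,2,3] = [2,3] − [1,3] + [1,2].
The 6×4 boundary matrix has rank 3 and Smith normal form diag(1,1,1).

Computing H_k = (kernel of ∂_k) / (image of ∂_{k+1}):

  H_0: rank C_0 − rank ∂_1 = 4 − 3 = 1, and the invariant factors of ∂_1 are all 1, so H_0 ≅ Z.
  H_1: rank ker ∂_1 − rank ∂_2 = (6 − 3) − 3 = 0, and the invariant factors of ∂_2 are all 1, so H_1 ≅ 0.
  H_2: rank ker ∂_2 − rank ∂_3 = (4 − 3) − 0 = 1, and there is no ∂_3, so H_2 ≅ Z.

(K is a triangulation of the 2-sphere S^2.)

Hence the Betti numbers are b_0 = 1, b_1 = 0, b_2 = 1.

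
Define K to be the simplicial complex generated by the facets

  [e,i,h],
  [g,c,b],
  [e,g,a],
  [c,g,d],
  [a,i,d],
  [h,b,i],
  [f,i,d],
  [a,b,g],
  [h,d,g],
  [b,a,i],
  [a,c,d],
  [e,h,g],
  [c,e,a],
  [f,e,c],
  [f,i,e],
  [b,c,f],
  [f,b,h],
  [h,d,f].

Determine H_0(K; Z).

H_0 = Z.

We work with the vertex ordering a < b < c < d < e < f < g < h < i. The simplices of K, each written with vertices in increasing order, are:

  0-simplices (9): a, b, c, d, e, f, g, h, i
  1-simplices (27): ab, ac, ad, ae, ag, ai, bc, bf, bg, bh, bi, cd, ce, cf, cg, df, dg, dh, di, ef, eg, eh, ei, fh, fi, gh, hi
  2-simplices (18): abg, abi, acd, ace, adi, aeg, bcf, bcg, bfh, bhi, cdg, cef, dfh, dfi, dgh, efi, egh, ehi

so the chain groups are C_0 ≅ Z^9, C_1 ≅ Z^27, C_2 ≅ Z^18.

The boundary map ∂_1: C_1 → C_0 is given by ∂[p,q] = [q] − [p]. For instance
  ∂cg = g − c.
This gives a 9×27 integer matrix of rank 8; reducing to Smith normal form yields diagonal entries (1,1,1,1,1,1,1,1).

Boundary ∂_2: C_2 → C_1 acts by ∂[p,q,r] = [q,r] − [p,r] + [p,q]. For instance
  ∂cdg = dg − cg + cd,
  ∂ace = ce − ae + ac.
The 27×18 boundary matrix has rank 18 and Smith normal form diag(1,1,1,1,1,1,1,1,1,1,1,1,1,1,1,1,1,2).

Reading off H_k = ker ∂_k / im ∂_{k+1}:

  H_0: rank C_0 − rank ∂_1 = 9 − 8 = 1, and the invariant factors of ∂_1 are all 1, so H_0 ≅ Z.

(K is a triangulation of the Klein bottle.)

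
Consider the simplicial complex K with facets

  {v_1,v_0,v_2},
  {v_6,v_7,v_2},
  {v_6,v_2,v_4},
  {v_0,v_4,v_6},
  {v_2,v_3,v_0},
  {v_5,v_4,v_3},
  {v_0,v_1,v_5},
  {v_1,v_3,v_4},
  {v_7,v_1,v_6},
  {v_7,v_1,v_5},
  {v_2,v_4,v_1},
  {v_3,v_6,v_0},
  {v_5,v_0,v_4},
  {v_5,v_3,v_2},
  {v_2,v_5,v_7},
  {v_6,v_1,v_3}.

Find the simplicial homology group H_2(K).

Fix the vertex order v_0 < v_1 < v_2 < v_3 < v_4 < v_5 < v_6 < v_7 and write every simplex with vertices in increasing order. Then dim K = 2 and the simplices of K are:

  0-simplices (8): [v_0], [v_1], [v_2], [v_3], [v_4], [v_5], [v_6], [v_7]
  1-simplices (24): (24 of them)
  2-simplices (16): (16 of them)

so the chain groups are C_0 ≅ Z^8, C_1 ≅ Z^24, C_2 ≅ Z^16.

∂_1: C_1 → C_0 sends each edge [p,q] (with p < q) to q − p. For instance
  ∂[v_5,v_7] = [v_7] − [v_5].
The resulting 8×24 matrix has rank 7, and its Smith normal form has invariant factors (1,1,1,1,1,1,1).

∂_2: C_2 → C_1 maps a triangle to the signed sum of its edges. For instance
  ∂[v_1,v_3,v_4] = [v_3,v_4] − [v_1,v_4] + [v_1,v_3],
  ∂[v_1,v_5,v_7] = [v_5,v_7] − [v_1,v_7] + [v_1,v_5].
The resulting 24×16 matrix has rank 15, and its Smith normal form has invariant factors (1,1,1,1,1,1,1,1,1,1,1,1,1,1,1).

Computing H_k = (kernel of ∂_k) / (image of ∂_{k+1}):

  H_2: rank ker ∂_2 − rank ∂_3 = (16 − 15) − 0 = 1, and there is no ∂_3, so H_2 ≅ Z.

H_2 ≅ Z.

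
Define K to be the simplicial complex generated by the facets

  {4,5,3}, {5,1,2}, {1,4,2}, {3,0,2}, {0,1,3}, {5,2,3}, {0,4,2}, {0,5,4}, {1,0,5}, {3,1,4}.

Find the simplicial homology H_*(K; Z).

H_0 ≅ Z,  H_1 ≅ Z/2,  H_2 = 0.

Take the total order 0 < 1 < 2 < 3 < 4 < 5 on the vertex set. Then K (dimension 2) consists of the simplices:

  0-simplices (6): [0], [1], [2], [3], [4], [5]
  1-simplices (15): [0,1], [0,2], [0,3], [0,4], [0,5], [1,2], [1,3], [1,4], [1,5], [2,3], [2,4], [2,5], [3,4], [3,5], [4,5]
  2-simplices (10): [0,1,3], [0,1,5], [0,2,3], [0,2,4], [0,4,5], [1,2,4], [1,2,5], [1,3,4], [2,3,5], [3,4,5]

Hence C_0 ≅ Z^6, C_1 ≅ Z^15, C_2 ≅ Z^10.

The boundary map ∂_1: C_1 → C_0 sends each edge [p,q] (with p < q) to q − p.
The 6×15 boundary matrix has rank 5 and Smith normal form diag(1,1,1,1,1).

Boundary ∂_2: C_2 → C_1 sends each 2-simplex [p,q,r] to [q,r] − [p,r] + [p,q]. For instance
  ∂[1,2,4] = [2,4] − [1,4] + [1,2],
  ∂[0,1,3] = [1,3] − [0,3] + [0,1].
The resulting 15×10 matrix has rank 10, and its Smith normal form has invariant factors (1,1,1,1,1,1,1,1,1,2).

Computing H_k = (kernel of ∂_k) / (image of ∂_{k+1}):

  H_0: rank C_0 − rank ∂_1 = 6 − 5 = 1, and the invariant factors of ∂_1 are all 1, so H_0 = Z.
  H_1: rank ker ∂_1 − rank ∂_2 = (15 − 5) − 10 = 0, and ∂_2 has invariant factor 2 > 1, so H_1 = Z/2.
  H_2: rank ker ∂_2 − rank ∂_3 = (10 − 10) − 0 = 0, and there is no ∂_3, so H_2 = 0.

(K is a triangulation of the real projective plane RP^2.)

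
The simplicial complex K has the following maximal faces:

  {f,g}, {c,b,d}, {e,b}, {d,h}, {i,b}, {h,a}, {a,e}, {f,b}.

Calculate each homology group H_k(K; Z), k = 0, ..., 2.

K has 9 vertices, 10 edges, 1 triangle.
rank ∂_0 = 0, rank ∂_1 = 8 ⇒ b_0 = 9 − 0 − 8 = 1; all invariant factors of ∂_1 are 1 so no torsion. So H_0 = Z.
rank ∂_1 = 8, rank ∂_2 = 1 ⇒ b_1 = 10 − 8 − 1 = 1; all invariant factors of ∂_2 are 1 so no torsion. So H_1 = Z.
rank ∂_2 = 1, rank ∂_3 = 0 ⇒ b_2 = 1 − 1 − 0 = 0. So H_2 = 0.

H_0 = Z,  H_1 = Z,  H_2 = 0.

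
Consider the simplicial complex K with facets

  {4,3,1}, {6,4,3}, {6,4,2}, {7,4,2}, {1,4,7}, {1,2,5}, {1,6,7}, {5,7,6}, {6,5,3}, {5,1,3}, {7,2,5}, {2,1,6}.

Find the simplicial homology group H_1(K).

Order the vertices as 1 < 2 < 3 < 4 < 5 < 6 < 7. Listing each simplex with vertices in this order, K has dimension 2 with simplices:

  0-simplices (7): [1], [2], [3], [4], [5], [6], [7]
  1-simplices (18): [1,2], [1,3], [1,4], [1,5], [1,6], [1,7], [2,4], [2,5], [2,6], [2,7], [3,4], [3,5], [3,6], [4,6], [4,7], [5,6], [5,7], [6,7]
  2-simplices (12): [1,2,5], [1,2,6], [1,3,4], [1,3,5], [1,4,7], [1,6,7], [2,4,6], [2,4,7], [2,5,7], [3,4,6], [3,5,6], [5,6,7]

Hence C_0 ≅ Z^7, C_1 ≅ Z^18, C_2 ≅ Z^12.

∂_1: C_1 → C_0 sends each edge [p,q] (with p < q) to q − p.
As a 7×18 matrix over Z this has rank 6, with invariant factors (1,1,1,1,1,1).

Boundary ∂_2: C_2 → C_1 sends each 2-simplex [p,q,r] to [q,r] − [p,r] + [p,q]. For instance
  ∂[1,6,7] = [6,7] − [1,7] + [1,6],
  ∂[3,5,6] = [5,6] − [3,6] + [3,5].
This gives a 18×12 integer matrix of rank 12; reducing to Smith normal form yields diagonal entries (1,1,1,1,1,1,1,1,1,1,1,2).

Reading off H_k = ker ∂_k / im ∂_{k+1}:

  H_1: rank ker ∂_1 − rank ∂_2 = (18 − 6) − 12 = 0, and ∂_2 has invariant factor 2 > 1, so H_1 = Z/2.

H_1 ≅ Z/2.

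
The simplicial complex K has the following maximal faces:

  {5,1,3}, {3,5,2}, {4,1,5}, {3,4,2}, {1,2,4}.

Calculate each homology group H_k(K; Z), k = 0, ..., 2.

Order the vertices as 1 < 2 < 3 < 4 < 5. Listing each simplex with vertices in this order, K has dimension 2 with simplices:

  0-simplices (5): [1], [2], [3], [4], [5]
  1-simplices (10): [1,2], [1,3], [1,4], [1,5], [2,3], [2,4], [2,5], [3,4], [3,5], [4,5]
  2-simplices (5): [1,2,4], [1,3,5], [1,4,5], [2,3,4], [2,3,5]

giving chain groups C_0 ≅ Z^5, C_1 ≅ Z^10, C_2 ≅ Z^5.

The boundary map ∂_1: C_1 → C_0 is given by ∂[p,q] = [q] − [p]. For instance
  ∂[2,4] = [4] − [2].
This gives a 5×10 integer matrix of rank 4; reducing to Smith normal form yields diagonal entries (1,1,1,1).

∂_2: C_2 → C_1 maps a triangle to the signed sum of its edges. For instance
  ∂[2,3,4] = [3,4] − [2,4] + [2,3],
  ∂[1,3,5] = [3,5] − [1,5] + [1,3].
This gives a 10×5 integer matrix of rank 5; reducing to Smith normal form yields diagonal entries (1,1,1,1,1).

From H_k ≅ ker(∂_k) / im(∂_{k+1}) we obtain:

  H_0: rank C_0 − rank ∂_1 = 5 − 4 = 1, and the invariant factors of ∂_1 are all 1, so H_0 ≅ Z.
  H_1: rank ker ∂_1 − rank ∂_2 = (10 − 4) − 5 = 1, and the invariant factors of ∂_2 are all 1, so H_1 ≅ Z.
  H_2: rank ker ∂_2 − rank ∂_3 = (5 − 5) − 0 = 0, and there is no ∂_3, so H_2 ≅ 0.

H_0 ≅ Z,  H_1 ≅ Z,  H_2 = 0.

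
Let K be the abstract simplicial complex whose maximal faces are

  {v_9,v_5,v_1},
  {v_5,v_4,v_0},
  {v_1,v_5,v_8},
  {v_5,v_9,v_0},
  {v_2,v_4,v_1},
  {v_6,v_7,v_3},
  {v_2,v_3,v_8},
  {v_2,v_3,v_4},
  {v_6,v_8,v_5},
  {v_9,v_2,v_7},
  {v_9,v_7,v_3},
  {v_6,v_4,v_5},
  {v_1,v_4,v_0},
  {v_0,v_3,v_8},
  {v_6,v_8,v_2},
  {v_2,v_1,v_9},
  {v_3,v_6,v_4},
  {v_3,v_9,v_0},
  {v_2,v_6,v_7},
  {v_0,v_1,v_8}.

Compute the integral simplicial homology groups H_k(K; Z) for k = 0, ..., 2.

H_0 ≅ Z,  H_1 ≅ Z ⊕ Z_2,  H_2 = 0.

We work with the vertex ordering v_0 < v_1 < v_2 < v_3 < v_4 < v_5 < v_6 < v_7 < v_8 < v_9. The simplices of K, each written with vertices in increasing order, are:

  0-simplices (10): [v_0], [v_1], [v_2], [v_3], [v_4], [v_5], [v_6], [v_7], [v_8], [v_9]
  1-simplices (30): (30 of them)
  2-simplices (20): (20 of them)

Hence C_0 ≅ Z^10, C_1 ≅ Z^30, C_2 ≅ Z^20.

∂_1: C_1 → C_0 sends each edge [p,q] (with p < q) to q − p. For instance
  ∂[v_2,v_8] = [v_8] − [v_2].
The 10×30 boundary matrix has rank 9 and Smith normal form diag(1,1,1,1,1,1,1,1,1).

The boundary map ∂_2: C_2 → C_1 sends each 2-simplex [p,q,r] to [q,r] − [p,r] + [p,q]. For instance
  ∂[v_2,v_3,v_8] = [v_3,v_8] − [v_2,v_8] + [v_2,v_3],
  ∂[v_0,v_5,v_9] = [v_5,v_9] − [v_0,v_9] + [v_0,v_5].
As a 30×20 matrix over Z this has rank 20, with invariant factors (1,1,1,1,1,1,1,1,1,1,1,1,1,1,1,1,1,1,1,2).

Computing H_k = (kernel of ∂_k) / (image of ∂_{k+1}):

  H_0: rank C_0 − rank ∂_1 = 10 − 9 = 1, and the invariant factors of ∂_1 are all 1, so H_0 = Z.
  H_1: rank ker ∂_1 − rank ∂_2 = (30 − 9) − 20 = 1, and ∂_2 has invariant factor 2 > 1, so H_1 = Z ⊕ Z_2.
  H_2: rank ker ∂_2 − rank ∂_3 = (20 − 20) − 0 = 0, and there is no ∂_3, so H_2 = 0.

As a check, the Euler characteristic is 10 − 30 + 20 = 0, which agrees with 1 − 1 + 0 = 0.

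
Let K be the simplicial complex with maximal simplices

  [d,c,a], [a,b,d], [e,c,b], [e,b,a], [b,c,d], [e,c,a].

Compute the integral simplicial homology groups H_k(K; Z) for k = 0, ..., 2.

H_0 = Z,  H_1 = 0,  H_2 = Z.

Take the total order a < b < c < d < e on the vertex set. Then K (dimension 2) consists of the simplices:

  0-simplices (5): a, b, c, d, e
  1-simplices (9): ab, ac, ad, ae, bc, bd, be, cd, ce
  2-simplices (6): abd, abe, acd, ace, bcd, bce

Hence C_0 ≅ Z^5, C_1 ≅ Z^9, C_2 ≅ Z^6.

The boundary map ∂_1: C_1 → C_0 sends each edge [p,q] (with p < q) to q − p. For instance
  ∂cd = d − c.
This gives a 5×9 integer matrix of rank 4; reducing to Smith normal form yields diagonal entries (1,1,1,1).

Boundary ∂_2: C_2 → C_1 maps a triangle to the signed sum of its edges. For instance
  ∂abd = bd − ad + ab,
  ∂bcd = cd − bd + bc.
The 9×6 boundary matrix has rank 5 and Smith normal form diag(1,1,1,1,1).

Now H_k = ker ∂_k / im ∂_{k+1}, so:

  H_0: rank C_0 − rank ∂_1 = 5 − 4 = 1, and the invariant factors of ∂_1 are all 1, so H_0 = Z.
  H_1: rank ker ∂_1 − rank ∂_2 = (9 − 4) − 5 = 0, and the invariant factors of ∂_2 are all 1, so H_1 = 0.
  H_2: rank ker ∂_2 − rank ∂_3 = (6 − 5) − 0 = 1, and there is no ∂_3, so H_2 = Z.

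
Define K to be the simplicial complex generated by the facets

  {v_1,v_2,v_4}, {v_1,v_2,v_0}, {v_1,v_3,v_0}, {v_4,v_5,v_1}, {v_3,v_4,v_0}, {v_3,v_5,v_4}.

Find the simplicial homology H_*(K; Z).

H_0 = Z,  H_1 = Z,  H_2 = 0.

Take the total order v_0 < v_1 < v_2 < v_3 < v_4 < v_5 on the vertex set. Then K (dimension 2) consists of the simplices:

  0-simplices (6): [v_0], [v_1], [v_2], [v_3], [v_4], [v_5]
  1-simplices (12): [v_0,v_1], [v_0,v_2], [v_0,v_3], [v_0,v_4], [v_1,v_2], [v_1,v_3], [v_1,v_4], [v_1,v_5], [v_2,v_4], [v_3,v_4], [v_3,v_5], [v_4,v_5]
  2-simplices (6): [v_0,v_1,v_2], [v_0,v_1,v_3], [v_0,v_3,v_4], [v_1,v_2,v_4], [v_1,v_4,v_5], [v_3,v_4,v_5]

giving chain groups C_0 ≅ Z^6, C_1 ≅ Z^12, C_2 ≅ Z^6.

The boundary map ∂_1: C_1 → C_0 is given by ∂[p,q] = [q] − [p]. For instance
  ∂[v_0,v_3] = [v_3] − [v_0].
The resulting 6×12 matrix has rank 5, and its Smith normal form has invariant factors (1,1,1,1,1).

The boundary map ∂_2: C_2 → C_1 acts by ∂[p,q,r] = [q,r] − [p,r] + [p,q]. For instance
  ∂[v_0,v_3,v_4] = [v_3,v_4] − [v_0,v_4] + [v_0,v_3],
  ∂[v_1,v_2,v_4] = [v_2,v_4] − [v_1,v_4] + [v_1,v_2].
The 12×6 boundary matrix has rank 6 and Smith normal form diag(1,1,1,1,1,1).

Computing H_k = (kernel of ∂_k) / (image of ∂_{k+1}):

  H_0: rank C_0 − rank ∂_1 = 6 − 5 = 1, and the invariant factors of ∂_1 are all 1, so H_0 ≅ Z.
  H_1: rank ker ∂_1 − rank ∂_2 = (12 − 5) − 6 = 1, and the invariant factors of ∂_2 are all 1, so H_1 ≅ Z.
  H_2: rank ker ∂_2 − rank ∂_3 = (6 − 6) − 0 = 0, and there is no ∂_3, so H_2 ≅ 0.

As a check, the Euler characteristic is 6 − 12 + 6 = 0, which agrees with 1 − 1 + 0 = 0.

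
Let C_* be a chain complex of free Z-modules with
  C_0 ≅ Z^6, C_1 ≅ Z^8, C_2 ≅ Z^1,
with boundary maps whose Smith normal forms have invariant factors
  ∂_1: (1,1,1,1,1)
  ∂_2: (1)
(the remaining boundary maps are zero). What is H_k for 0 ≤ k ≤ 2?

H_0 = Z,  H_1 = Z^2,  H_2 = 0.

H_0: b_0 = 6 − 0 − 5 = 1; torsion from ∂_1 factors > 1: none. So H_0 = Z.
H_1: b_1 = 8 − 5 − 1 = 2; torsion from ∂_2 factors > 1: none. So H_1 = Z^2.
H_2: b_2 = 1 − 1 − 0 = 0; torsion from ∂_3 factors > 1: none. So H_2 = 0.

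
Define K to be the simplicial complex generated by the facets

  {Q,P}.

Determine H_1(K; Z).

H_1 ≅ 0.

K has 2 vertices, 1 edge.
rank ∂_1 = 1, rank ∂_2 = 0 ⇒ b_1 = 1 − 1 − 0 = 0. So H_1 ≅ 0.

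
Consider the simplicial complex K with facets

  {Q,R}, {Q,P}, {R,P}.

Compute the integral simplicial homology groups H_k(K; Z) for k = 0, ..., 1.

H_0 ≅ Z,  H_1 ≅ Z.

K has 3 vertices, 3 edges.
rank ∂_0 = 0, rank ∂_1 = 2 ⇒ b_0 = 3 − 0 − 2 = 1; all invariant factors of ∂_1 are 1 so no torsion. So H_0 = Z.
rank ∂_1 = 2, rank ∂_2 = 0 ⇒ b_1 = 3 − 2 − 0 = 1. So H_1 = Z.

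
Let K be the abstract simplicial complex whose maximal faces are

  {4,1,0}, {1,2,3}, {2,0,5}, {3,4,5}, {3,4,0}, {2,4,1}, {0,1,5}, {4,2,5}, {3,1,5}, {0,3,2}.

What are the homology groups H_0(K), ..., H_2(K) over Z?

We work with the vertex ordering 0 < 1 < 2 < 3 < 4 < 5. The simplices of K, each written with vertices in increasing order, are:

  0-simplices (6): [0], [1], [2], [3], [4], [5]
  1-simplices (15): [0,1], [0,2], [0,3], [0,4], [0,5], [1,2], [1,3], [1,4], [1,5], [2,3], [2,4], [2,5], [3,4], [3,5], [4,5]
  2-simplices (10): [0,1,4], [0,1,5], [0,2,3], [0,2,5], [0,3,4], [1,2,3], [1,2,4], [1,3,5], [2,4,5], [3,4,5]

Hence C_0 ≅ Z^6, C_1 ≅ Z^15, C_2 ≅ Z^10.

Boundary ∂_1: C_1 → C_0 sends each edge [p,q] (with p < q) to q − p.
This gives a 6×15 integer matrix of rank 5; reducing to Smith normal form yields diagonal entries (1,1,1,1,1).

Boundary ∂_2: C_2 → C_1 maps a triangle to the signed sum of its edges. For instance
  ∂[1,3,5] = [3,5] − [1,5] + [1,3],
  ∂[0,3,4] = [3,4] − [0,4] + [0,3].
This gives a 15×10 integer matrix of rank 10; reducing to Smith normal form yields diagonal entries (1,1,1,1,1,1,1,1,1,2).

From H_k ≅ ker(∂_k) / im(∂_{k+1}) we obtain:

  H_0: rank C_0 − rank ∂_1 = 6 − 5 = 1, and the invariant factors of ∂_1 are all 1, so H_0 ≅ Z.
  H_1: rank ker ∂_1 − rank ∂_2 = (15 − 5) − 10 = 0, and ∂_2 has invariant factor 2 > 1, so H_1 ≅ Z/2Z.
  H_2: rank ker ∂_2 − rank ∂_3 = (10 − 10) − 0 = 0, and there is no ∂_3, so H_2 ≅ 0.

(K is a triangulation of the real projective plane RP^2.)

H_0 ≅ Z,  H_1 ≅ Z/2Z,  H_2 = 0.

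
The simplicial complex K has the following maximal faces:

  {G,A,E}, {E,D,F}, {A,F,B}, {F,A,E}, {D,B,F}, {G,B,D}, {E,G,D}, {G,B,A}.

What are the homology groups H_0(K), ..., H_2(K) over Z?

We work with the vertex ordering A < B < D < E < F < G. The simplices of K, each written with vertices in increasing order, are:

  0-simplices (6): A, B, D, E, F, G
  1-simplices (12): AB, AE, AF, AG, BD, BF, BG, DE, DF, DG, EF, EG
  2-simplices (8): ABF, ABG, AEF, AEG, BDF, BDG, DEF, DEG

Hence C_0 ≅ Z^6, C_1 ≅ Z^12, C_2 ≅ Z^8.

Boundary ∂_1: C_1 → C_0 sends each edge [p,q] (with p < q) to q − p.
The resulting 6×12 matrix has rank 5, and its Smith normal form has invariant factors (1,1,1,1,1).

Boundary ∂_2: C_2 → C_1 sends each 2-simplex [p,q,r] to [q,r] − [p,r] + [p,q]. For instance
  ∂ABF = BF − AF + AB,
  ∂BDF = DF − BF + BD.
The 12×8 boundary matrix has rank 7 and Smith normal form diag(1,1,1,1,1,1,1).

Reading off H_k = ker ∂_k / im ∂_{k+1}:

  H_0: rank C_0 − rank ∂_1 = 6 − 5 = 1, and the invariant factors of ∂_1 are all 1, so H_0 ≅ Z.
  H_1: rank ker ∂_1 − rank ∂_2 = (12 − 5) − 7 = 0, and the invariant factors of ∂_2 are all 1, so H_1 ≅ 0.
  H_2: rank ker ∂_2 − rank ∂_3 = (8 − 7) − 0 = 1, and there is no ∂_3, so H_2 ≅ Z.

(K is a triangulation of the 2-sphere S^2.)

H_0 ≅ Z,  H_1 = 0,  H_2 ≅ Z.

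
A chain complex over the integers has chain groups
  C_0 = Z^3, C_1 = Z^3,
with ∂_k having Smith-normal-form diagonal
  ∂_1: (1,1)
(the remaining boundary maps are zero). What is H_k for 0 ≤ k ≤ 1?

H_0: b_0 = 3 − 0 − 2 = 1; torsion from ∂_1 factors > 1: none. So H_0 ≅ Z.
H_1: b_1 = 3 − 2 − 0 = 1; torsion from ∂_2 factors > 1: none. So H_1 ≅ Z.

H_0 ≅ Z,  H_1 ≅ Z.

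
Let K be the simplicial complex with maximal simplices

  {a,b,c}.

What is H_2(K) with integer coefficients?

H_2 ≅ 0.

Take the total order a < b < c on the vertex set. Then K (dimension 2) consists of the simplices:

  0-simplices (3): a, b, c
  1-simplices (3): ab, ac, bc
  2-simplices (1): abc

giving chain groups C_0 ≅ Z^3, C_1 ≅ Z^3, C_2 ≅ Z^1.

Boundary ∂_1: C_1 → C_0 is given by ∂[p,q] = [q] − [p].
The resulting 3×3 matrix has rank 2, and its Smith normal form has invariant factors (1,1).

The boundary map ∂_2: C_2 → C_1 sends each 2-simplex [p,q,r] to [q,r] − [p,r] + [p,q]. For instance
  ∂abc = bc − ac + ab.
The 3×1 boundary matrix has rank 1 and Smith normal form diag(1).

Computing H_k = (kernel of ∂_k) / (image of ∂_{k+1}):

  H_2: rank ker ∂_2 − rank ∂_3 = (1 − 1) − 0 = 0, and there is no ∂_3, so H_2 = 0.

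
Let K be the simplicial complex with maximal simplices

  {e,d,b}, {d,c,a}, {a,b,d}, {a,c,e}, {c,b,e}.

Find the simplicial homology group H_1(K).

K has 5 vertices, 10 edges, 5 triangles.
rank ∂_1 = 4, rank ∂_2 = 5 ⇒ b_1 = 10 − 4 − 5 = 1; all invariant factors of ∂_2 are 1 so no torsion. So H_1 = Z.

H_1 = Z.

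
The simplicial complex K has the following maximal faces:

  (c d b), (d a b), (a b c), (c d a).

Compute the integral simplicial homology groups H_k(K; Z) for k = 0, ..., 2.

H_0 ≅ Z,  H_1 = 0,  H_2 ≅ Z.

Take the total order a < b < c < d on the vertex set. Then K (dimension 2) consists of the simplices:

  0-simplices (4): a, b, c, d
  1-simplices (6): ab, ac, ad, bc, bd, cd
  2-simplices (4): abc, abd, acd, bcd

giving chain groups C_0 ≅ Z^4, C_1 ≅ Z^6, C_2 ≅ Z^4.

The boundary map ∂_1: C_1 → C_0 is given by ∂[p,q] = [q] − [p].
The 4×6 boundary matrix has rank 3 and Smith normal form diag(1,1,1).

The boundary map ∂_2: C_2 → C_1 sends each 2-simplex [p,q,r] to [q,r] − [p,r] + [p,q]. For instance
  ∂acd = cd − ad + ac,
  ∂bcd = cd − bd + bc.
This gives a 6×4 integer matrix of rank 3; reducing to Smith normal form yields diagonal entries (1,1,1).

From H_k ≅ ker(∂_k) / im(∂_{k+1}) we obtain:

  H_0: rank C_0 − rank ∂_1 = 4 − 3 = 1, and the invariant factors of ∂_1 are all 1, so H_0 ≅ Z.
  H_1: rank ker ∂_1 − rank ∂_2 = (6 − 3) − 3 = 0, and the invariant factors of ∂_2 are all 1, so H_1 ≅ 0.
  H_2: rank ker ∂_2 − rank ∂_3 = (4 − 3) − 0 = 1, and there is no ∂_3, so H_2 ≅ Z.

As a check, the Euler characteristic is 4 − 6 + 4 = 2, which agrees with 1 − 0 + 1 = 2.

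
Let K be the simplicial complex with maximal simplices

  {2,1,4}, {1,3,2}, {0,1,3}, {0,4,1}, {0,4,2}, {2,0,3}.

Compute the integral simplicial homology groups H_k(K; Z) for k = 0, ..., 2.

We work with the vertex ordering 0 < 1 < 2 < 3 < 4. The simplices of K, each written with vertices in increasing order, are:

  0-simplices (5): [0], [1], [2], [3], [4]
  1-simplices (9): [0,1], [0,2], [0,3], [0,4], [1,2], [1,3], [1,4], [2,3], [2,4]
  2-simplices (6): [0,1,3], [0,1,4], [0,2,3], [0,2,4], [1,2,3], [1,2,4]

so the chain groups are C_0 ≅ Z^5, C_1 ≅ Z^9, C_2 ≅ Z^6.

∂_1: C_1 → C_0 sends each edge [p,q] (with p < q) to q − p. For instance
  ∂[1,4] = [4] − [1].
The resulting 5×9 matrix has rank 4, and its Smith normal form has invariant factors (1,1,1,1).

∂_2: C_2 → C_1 sends each 2-simplex [p,q,r] to [q,r] − [p,r] + [p,q]. For instance
  ∂[0,1,3] = [1,3] − [0,3] + [0,1],
  ∂[1,2,3] = [2,3] − [1,3] + [1,2].
The resulting 9×6 matrix has rank 5, and its Smith normal form has invariant factors (1,1,1,1,1).

From H_k ≅ ker(∂_k) / im(∂_{k+1}) we obtain:

  H_0: rank C_0 − rank ∂_1 = 5 − 4 = 1, and the invariant factors of ∂_1 are all 1, so H_0 ≅ Z.
  H_1: rank ker ∂_1 − rank ∂_2 = (9 − 4) − 5 = 0, and the invariant factors of ∂_2 are all 1, so H_1 ≅ 0.
  H_2: rank ker ∂_2 − rank ∂_3 = (6 − 5) − 0 = 1, and there is no ∂_3, so H_2 ≅ Z.

H_0 = Z,  H_1 = 0,  H_2 = Z.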